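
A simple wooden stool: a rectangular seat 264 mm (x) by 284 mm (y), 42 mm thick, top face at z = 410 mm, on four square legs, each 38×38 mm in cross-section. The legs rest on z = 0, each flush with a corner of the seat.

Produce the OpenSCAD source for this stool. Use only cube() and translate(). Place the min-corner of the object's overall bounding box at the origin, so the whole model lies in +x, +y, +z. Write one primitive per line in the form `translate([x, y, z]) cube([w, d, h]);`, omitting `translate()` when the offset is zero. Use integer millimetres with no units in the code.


translate([0, 0, 368]) cube([264, 284, 42]);
cube([38, 38, 368]);
translate([226, 0, 0]) cube([38, 38, 368]);
translate([0, 246, 0]) cube([38, 38, 368]);
translate([226, 246, 0]) cube([38, 38, 368]);


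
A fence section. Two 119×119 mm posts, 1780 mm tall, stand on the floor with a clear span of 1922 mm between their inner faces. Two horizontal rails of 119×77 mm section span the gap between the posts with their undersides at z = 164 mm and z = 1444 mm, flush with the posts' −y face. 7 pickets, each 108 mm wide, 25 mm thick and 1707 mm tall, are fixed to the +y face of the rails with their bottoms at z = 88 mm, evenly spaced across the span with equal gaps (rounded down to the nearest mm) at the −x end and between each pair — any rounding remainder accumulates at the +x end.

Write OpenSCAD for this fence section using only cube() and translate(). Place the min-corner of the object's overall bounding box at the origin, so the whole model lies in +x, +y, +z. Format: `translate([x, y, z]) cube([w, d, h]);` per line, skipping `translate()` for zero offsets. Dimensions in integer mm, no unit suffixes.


cube([119, 119, 1780]);
translate([2041, 0, 0]) cube([119, 119, 1780]);
translate([119, 0, 164]) cube([1922, 119, 77]);
translate([119, 0, 1444]) cube([1922, 119, 77]);
translate([264, 119, 88]) cube([108, 25, 1707]);
translate([517, 119, 88]) cube([108, 25, 1707]);
translate([770, 119, 88]) cube([108, 25, 1707]);
translate([1023, 119, 88]) cube([108, 25, 1707]);
translate([1276, 119, 88]) cube([108, 25, 1707]);
translate([1529, 119, 88]) cube([108, 25, 1707]);
translate([1782, 119, 88]) cube([108, 25, 1707]);


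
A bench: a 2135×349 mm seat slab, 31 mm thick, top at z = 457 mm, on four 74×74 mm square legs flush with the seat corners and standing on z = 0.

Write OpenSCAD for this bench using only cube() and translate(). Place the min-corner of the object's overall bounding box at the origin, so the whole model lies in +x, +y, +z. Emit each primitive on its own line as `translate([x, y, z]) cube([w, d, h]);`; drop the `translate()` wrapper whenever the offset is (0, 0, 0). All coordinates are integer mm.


// leg_h = 457 − 31 = 426
translate([0, 0, 426]) cube([2135, 349, 31]);
cube([74, 74, 426]);
translate([0, 275, 0]) cube([74, 74, 426]);
translate([2061, 0, 0]) cube([74, 74, 426]);
translate([2061, 275, 0]) cube([74, 74, 426]);


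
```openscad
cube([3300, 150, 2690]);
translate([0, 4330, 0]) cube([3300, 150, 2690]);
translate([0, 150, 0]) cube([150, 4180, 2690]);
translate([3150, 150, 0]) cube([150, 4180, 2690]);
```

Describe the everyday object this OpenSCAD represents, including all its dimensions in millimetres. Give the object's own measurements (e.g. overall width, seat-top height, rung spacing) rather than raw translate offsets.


The wall frame of a small rectangular building: four walls, each 2690 mm tall and 150 mm thick, enclosing a footprint 3300 mm (x) by 4480 mm (y) outside-to-outside, with no floor or roof. The front and back walls (the −y and +y sides) span the full width; the two side walls fit between them.


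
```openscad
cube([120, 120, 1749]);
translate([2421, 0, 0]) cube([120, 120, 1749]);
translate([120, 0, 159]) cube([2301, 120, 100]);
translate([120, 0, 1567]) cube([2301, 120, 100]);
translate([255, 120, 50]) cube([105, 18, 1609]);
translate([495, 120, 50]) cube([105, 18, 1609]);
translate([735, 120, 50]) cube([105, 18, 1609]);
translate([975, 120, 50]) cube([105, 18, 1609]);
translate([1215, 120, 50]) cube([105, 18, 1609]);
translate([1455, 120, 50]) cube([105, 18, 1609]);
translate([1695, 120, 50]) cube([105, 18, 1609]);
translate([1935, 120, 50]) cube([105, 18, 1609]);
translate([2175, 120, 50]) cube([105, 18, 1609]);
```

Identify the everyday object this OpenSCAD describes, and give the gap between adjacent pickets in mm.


A fence section. The picket gap is 135 mm.

Two posts, two rails, 9 pickets — a fence section. Span 2301 mm holds 9 pickets of 105 mm with 10 equal gaps: ⌊(2301 − 9·105) / 10⌋ = 135 mm.


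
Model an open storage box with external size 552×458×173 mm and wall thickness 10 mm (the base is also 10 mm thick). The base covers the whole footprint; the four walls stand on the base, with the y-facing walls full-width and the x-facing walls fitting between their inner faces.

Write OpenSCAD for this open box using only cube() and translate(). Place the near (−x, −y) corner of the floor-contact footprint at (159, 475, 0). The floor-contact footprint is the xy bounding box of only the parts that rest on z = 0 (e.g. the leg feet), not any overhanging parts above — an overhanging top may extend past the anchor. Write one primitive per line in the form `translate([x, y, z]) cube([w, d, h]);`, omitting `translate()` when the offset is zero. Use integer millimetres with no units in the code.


translate([159, 475, 0]) cube([552, 458, 10]);
translate([159, 475, 10]) cube([552, 10, 163]);
translate([159, 923, 10]) cube([552, 10, 163]);
translate([159, 485, 10]) cube([10, 438, 163]);
translate([701, 485, 10]) cube([10, 438, 163]);


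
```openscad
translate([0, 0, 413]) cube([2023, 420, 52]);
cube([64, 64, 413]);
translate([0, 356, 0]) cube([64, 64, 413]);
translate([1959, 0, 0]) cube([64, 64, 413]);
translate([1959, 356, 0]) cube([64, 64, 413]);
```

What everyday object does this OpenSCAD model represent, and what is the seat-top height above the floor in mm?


A bench. The seat-top height is 465 mm.

A long slab on four corner posts — a bench. The slab sits at z = 413 with thickness 52, so the top is 413 + 52 = 465 mm.


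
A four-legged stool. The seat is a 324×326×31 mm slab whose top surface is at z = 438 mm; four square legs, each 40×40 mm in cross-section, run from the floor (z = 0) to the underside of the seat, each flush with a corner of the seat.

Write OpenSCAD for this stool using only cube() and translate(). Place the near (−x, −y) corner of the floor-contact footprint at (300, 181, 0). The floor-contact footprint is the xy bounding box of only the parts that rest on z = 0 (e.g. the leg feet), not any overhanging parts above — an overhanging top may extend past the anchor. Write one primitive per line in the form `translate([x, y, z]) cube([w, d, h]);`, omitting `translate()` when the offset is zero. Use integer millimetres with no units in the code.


translate([300, 181, 407]) cube([324, 326, 31]);
translate([300, 181, 0]) cube([40, 40, 407]);
translate([584, 181, 0]) cube([40, 40, 407]);
translate([300, 467, 0]) cube([40, 40, 407]);
translate([584, 467, 0]) cube([40, 40, 407]);


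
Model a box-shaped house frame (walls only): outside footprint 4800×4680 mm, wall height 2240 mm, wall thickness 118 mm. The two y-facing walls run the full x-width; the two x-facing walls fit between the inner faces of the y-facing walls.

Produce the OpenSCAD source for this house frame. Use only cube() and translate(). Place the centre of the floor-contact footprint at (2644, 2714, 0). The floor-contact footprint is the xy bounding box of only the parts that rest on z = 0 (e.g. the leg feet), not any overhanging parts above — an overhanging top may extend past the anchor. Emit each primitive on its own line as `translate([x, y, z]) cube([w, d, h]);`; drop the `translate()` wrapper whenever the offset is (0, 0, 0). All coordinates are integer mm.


translate([244, 374, 0]) cube([4800, 118, 2240]);
translate([244, 4936, 0]) cube([4800, 118, 2240]);
translate([244, 492, 0]) cube([118, 4444, 2240]);
translate([4926, 492, 0]) cube([118, 4444, 2240]);


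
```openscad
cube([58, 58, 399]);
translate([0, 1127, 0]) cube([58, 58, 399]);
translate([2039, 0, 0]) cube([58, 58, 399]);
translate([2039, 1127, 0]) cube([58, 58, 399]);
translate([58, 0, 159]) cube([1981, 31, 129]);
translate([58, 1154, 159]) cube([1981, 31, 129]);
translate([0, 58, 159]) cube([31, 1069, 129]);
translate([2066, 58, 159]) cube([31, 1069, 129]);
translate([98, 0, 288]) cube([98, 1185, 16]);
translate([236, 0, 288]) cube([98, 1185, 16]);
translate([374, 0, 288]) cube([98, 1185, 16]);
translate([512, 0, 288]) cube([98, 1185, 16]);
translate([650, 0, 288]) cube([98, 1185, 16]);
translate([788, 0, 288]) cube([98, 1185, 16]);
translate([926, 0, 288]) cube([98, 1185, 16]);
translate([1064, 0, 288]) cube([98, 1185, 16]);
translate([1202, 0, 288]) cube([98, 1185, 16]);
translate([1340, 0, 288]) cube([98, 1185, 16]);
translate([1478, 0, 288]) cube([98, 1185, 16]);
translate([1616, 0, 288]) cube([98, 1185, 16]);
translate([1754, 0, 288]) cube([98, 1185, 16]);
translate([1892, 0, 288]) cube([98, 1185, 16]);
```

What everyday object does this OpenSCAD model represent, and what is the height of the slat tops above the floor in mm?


A bed frame. The slat-top height is 304 mm.

Four posts, four rails, and a row of slats — a bed frame. Slats sit on the rails at z = 159 + 129 = 288; with slat thickness 16, the top is 304 mm.


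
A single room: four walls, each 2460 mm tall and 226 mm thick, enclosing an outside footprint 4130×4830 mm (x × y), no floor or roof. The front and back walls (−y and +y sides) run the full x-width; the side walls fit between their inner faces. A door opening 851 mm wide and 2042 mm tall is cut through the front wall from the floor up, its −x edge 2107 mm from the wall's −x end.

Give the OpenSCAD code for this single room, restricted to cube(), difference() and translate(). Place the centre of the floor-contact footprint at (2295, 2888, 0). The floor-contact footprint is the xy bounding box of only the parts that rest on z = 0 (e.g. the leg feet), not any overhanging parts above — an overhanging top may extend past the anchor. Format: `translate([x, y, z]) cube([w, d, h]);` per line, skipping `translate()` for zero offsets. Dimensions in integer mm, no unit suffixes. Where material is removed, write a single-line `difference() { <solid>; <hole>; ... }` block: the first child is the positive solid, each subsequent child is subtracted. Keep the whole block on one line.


difference() { translate([230, 473, 0]) cube([4130, 226, 2460]); translate([2337, 473, 0]) cube([851, 226, 2042]); }
translate([230, 5077, 0]) cube([4130, 226, 2460]);
translate([230, 699, 0]) cube([226, 4378, 2460]);
translate([4134, 699, 0]) cube([226, 4378, 2460]);


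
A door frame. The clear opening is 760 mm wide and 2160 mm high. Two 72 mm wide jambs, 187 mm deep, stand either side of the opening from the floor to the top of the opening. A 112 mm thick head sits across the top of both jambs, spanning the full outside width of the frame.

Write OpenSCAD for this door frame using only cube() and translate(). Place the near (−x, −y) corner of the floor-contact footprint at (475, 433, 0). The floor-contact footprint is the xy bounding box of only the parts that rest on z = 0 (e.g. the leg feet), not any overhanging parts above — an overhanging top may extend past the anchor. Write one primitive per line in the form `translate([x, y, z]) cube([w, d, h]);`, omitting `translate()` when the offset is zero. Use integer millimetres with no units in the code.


translate([475, 433, 0]) cube([72, 187, 2160]);
translate([1307, 433, 0]) cube([72, 187, 2160]);
translate([475, 433, 2160]) cube([904, 187, 112]);


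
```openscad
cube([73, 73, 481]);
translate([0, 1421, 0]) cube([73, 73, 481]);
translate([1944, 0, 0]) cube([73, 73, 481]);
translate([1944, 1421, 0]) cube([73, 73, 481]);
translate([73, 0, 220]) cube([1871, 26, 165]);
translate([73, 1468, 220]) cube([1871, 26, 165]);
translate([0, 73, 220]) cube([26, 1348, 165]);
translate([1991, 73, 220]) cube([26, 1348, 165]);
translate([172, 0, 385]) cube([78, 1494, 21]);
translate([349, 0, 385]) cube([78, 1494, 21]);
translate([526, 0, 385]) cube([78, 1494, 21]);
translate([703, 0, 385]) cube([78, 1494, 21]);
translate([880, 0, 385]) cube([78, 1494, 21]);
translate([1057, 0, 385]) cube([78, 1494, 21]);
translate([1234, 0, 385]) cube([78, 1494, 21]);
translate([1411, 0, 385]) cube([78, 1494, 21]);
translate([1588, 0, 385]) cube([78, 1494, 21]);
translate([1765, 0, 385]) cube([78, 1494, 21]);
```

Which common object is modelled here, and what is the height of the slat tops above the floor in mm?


A bed frame. The slat-top height is 406 mm.

Four posts, four rails, and a row of slats — a bed frame. Slats sit on the rails at z = 220 + 165 = 385; with slat thickness 21, the top is 406 mm.


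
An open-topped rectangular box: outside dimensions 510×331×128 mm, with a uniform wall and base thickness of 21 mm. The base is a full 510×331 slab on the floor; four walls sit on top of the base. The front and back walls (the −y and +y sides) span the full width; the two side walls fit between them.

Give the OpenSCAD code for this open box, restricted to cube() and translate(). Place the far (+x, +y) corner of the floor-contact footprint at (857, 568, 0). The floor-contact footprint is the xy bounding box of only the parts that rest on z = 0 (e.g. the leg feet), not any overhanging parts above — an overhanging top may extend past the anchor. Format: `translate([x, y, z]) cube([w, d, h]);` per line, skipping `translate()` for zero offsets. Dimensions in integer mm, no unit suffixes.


translate([347, 237, 0]) cube([510, 331, 21]);
translate([347, 237, 21]) cube([510, 21, 107]);
translate([347, 547, 21]) cube([510, 21, 107]);
translate([347, 258, 21]) cube([21, 289, 107]);
translate([836, 258, 21]) cube([21, 289, 107]);


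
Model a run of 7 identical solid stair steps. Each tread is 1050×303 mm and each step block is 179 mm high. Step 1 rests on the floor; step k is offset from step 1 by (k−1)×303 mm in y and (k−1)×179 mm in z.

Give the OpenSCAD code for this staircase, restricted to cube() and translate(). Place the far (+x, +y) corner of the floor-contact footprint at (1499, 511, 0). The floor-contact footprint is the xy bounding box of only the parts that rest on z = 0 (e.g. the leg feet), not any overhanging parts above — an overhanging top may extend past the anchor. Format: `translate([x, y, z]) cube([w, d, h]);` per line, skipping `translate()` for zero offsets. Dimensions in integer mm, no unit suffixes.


translate([449, 208, 0]) cube([1050, 303, 179]);
translate([449, 511, 179]) cube([1050, 303, 179]);
translate([449, 814, 358]) cube([1050, 303, 179]);
translate([449, 1117, 537]) cube([1050, 303, 179]);
translate([449, 1420, 716]) cube([1050, 303, 179]);
translate([449, 1723, 895]) cube([1050, 303, 179]);
translate([449, 2026, 1074]) cube([1050, 303, 179]);


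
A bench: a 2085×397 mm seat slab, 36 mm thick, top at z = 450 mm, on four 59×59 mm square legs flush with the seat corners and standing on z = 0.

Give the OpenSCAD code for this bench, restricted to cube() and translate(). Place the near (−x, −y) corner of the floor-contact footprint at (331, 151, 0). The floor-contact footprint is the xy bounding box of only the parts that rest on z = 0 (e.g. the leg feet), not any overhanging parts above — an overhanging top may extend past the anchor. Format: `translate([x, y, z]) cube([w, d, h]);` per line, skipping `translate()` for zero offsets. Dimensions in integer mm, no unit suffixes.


translate([331, 151, 414]) cube([2085, 397, 36]);
translate([331, 151, 0]) cube([59, 59, 414]);
translate([331, 489, 0]) cube([59, 59, 414]);
translate([2357, 151, 0]) cube([59, 59, 414]);
translate([2357, 489, 0]) cube([59, 59, 414]);


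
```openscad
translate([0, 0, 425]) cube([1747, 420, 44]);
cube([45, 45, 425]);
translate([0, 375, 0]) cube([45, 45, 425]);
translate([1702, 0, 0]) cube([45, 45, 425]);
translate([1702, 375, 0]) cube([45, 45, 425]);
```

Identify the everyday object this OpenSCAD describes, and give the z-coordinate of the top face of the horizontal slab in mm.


A bench. The seat-top height is 469 mm.

A long slab on four corner posts — a bench. The slab sits at z = 425 with thickness 44, so the top is 425 + 44 = 469 mm.


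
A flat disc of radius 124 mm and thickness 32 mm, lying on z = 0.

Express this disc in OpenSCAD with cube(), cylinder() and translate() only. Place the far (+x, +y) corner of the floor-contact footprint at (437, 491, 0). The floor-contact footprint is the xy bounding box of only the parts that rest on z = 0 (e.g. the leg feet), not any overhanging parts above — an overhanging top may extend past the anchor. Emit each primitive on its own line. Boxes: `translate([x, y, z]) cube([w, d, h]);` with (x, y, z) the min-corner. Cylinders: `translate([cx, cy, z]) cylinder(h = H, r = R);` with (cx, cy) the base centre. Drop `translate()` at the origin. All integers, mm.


translate([313, 367, 0]) cylinder(h = 32, r = 124);


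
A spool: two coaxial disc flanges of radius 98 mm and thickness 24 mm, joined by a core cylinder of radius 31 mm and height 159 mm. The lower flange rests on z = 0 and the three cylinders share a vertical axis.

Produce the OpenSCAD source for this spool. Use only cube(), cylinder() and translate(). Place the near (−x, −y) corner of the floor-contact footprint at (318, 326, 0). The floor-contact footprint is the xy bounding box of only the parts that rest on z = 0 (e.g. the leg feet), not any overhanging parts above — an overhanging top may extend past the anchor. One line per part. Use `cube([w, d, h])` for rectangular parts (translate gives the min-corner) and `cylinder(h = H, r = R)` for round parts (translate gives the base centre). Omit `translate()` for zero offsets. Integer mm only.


translate([416, 424, 0]) cylinder(h = 24, r = 98);
translate([416, 424, 24]) cylinder(h = 159, r = 31);
translate([416, 424, 183]) cylinder(h = 24, r = 98);


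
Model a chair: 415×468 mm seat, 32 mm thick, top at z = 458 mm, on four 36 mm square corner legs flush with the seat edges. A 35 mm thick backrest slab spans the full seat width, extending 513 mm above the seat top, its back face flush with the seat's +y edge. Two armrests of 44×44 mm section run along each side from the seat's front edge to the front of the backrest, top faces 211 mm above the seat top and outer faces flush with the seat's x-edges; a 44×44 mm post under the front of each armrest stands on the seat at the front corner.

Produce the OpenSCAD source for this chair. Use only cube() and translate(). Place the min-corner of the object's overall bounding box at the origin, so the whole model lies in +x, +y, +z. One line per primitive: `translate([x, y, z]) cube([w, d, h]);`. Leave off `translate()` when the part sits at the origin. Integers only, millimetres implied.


translate([0, 0, 426]) cube([415, 468, 32]);
cube([36, 36, 426]);
translate([379, 0, 0]) cube([36, 36, 426]);
translate([0, 432, 0]) cube([36, 36, 426]);
translate([379, 432, 0]) cube([36, 36, 426]);
translate([0, 433, 458]) cube([415, 35, 513]);
translate([0, 0, 625]) cube([44, 433, 44]);
translate([371, 0, 625]) cube([44, 433, 44]);
translate([0, 0, 458]) cube([44, 44, 167]);
translate([371, 0, 458]) cube([44, 44, 167]);


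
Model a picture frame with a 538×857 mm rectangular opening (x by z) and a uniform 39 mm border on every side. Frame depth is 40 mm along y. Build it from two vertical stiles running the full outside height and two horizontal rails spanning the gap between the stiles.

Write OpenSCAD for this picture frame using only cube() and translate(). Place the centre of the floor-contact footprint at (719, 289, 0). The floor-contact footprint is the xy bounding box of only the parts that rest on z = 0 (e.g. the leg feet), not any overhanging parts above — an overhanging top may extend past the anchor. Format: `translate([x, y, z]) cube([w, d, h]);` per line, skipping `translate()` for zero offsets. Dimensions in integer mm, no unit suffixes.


translate([411, 269, 0]) cube([39, 40, 935]);
translate([988, 269, 0]) cube([39, 40, 935]);
translate([450, 269, 0]) cube([538, 40, 39]);
translate([450, 269, 896]) cube([538, 40, 39]);


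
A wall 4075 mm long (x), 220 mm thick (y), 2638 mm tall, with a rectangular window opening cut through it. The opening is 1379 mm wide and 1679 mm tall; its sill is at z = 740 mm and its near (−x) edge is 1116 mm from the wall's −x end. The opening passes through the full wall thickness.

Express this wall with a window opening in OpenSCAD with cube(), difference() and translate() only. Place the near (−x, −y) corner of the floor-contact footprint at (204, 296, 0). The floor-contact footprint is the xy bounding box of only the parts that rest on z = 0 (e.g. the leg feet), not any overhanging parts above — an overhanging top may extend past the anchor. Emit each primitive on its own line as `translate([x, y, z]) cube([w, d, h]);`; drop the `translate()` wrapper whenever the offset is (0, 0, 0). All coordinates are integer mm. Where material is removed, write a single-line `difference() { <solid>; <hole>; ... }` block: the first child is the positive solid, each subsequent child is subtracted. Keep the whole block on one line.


difference() { translate([204, 296, 0]) cube([4075, 220, 2638]); translate([1320, 296, 740]) cube([1379, 220, 1679]); }


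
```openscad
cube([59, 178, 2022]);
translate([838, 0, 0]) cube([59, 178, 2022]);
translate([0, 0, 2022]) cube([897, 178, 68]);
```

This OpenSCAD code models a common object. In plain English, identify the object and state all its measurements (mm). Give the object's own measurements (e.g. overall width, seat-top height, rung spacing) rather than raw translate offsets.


A door frame. The clear opening is 779 mm wide and 2022 mm high. Two 59 mm wide jambs, 178 mm deep, stand either side of the opening from the floor to the top of the opening. A 68 mm thick head sits across the top of both jambs, spanning the full outside width of the frame.


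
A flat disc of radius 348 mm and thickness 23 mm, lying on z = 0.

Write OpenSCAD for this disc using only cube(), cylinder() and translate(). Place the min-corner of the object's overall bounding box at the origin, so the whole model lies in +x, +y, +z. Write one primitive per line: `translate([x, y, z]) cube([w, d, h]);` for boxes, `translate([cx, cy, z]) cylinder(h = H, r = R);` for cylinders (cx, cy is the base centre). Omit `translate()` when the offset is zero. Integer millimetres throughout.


translate([348, 348, 0]) cylinder(h = 23, r = 348);


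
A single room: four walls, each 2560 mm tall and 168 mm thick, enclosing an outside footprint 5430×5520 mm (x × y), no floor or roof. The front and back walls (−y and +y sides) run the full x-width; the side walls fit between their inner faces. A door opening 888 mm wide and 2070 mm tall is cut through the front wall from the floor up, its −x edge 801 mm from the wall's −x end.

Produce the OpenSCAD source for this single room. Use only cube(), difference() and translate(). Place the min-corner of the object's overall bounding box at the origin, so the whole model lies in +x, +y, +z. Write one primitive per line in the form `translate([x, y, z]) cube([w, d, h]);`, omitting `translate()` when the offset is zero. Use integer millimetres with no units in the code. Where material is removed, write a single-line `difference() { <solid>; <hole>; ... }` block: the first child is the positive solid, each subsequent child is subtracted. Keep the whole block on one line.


difference() { cube([5430, 168, 2560]); translate([801, 0, 0]) cube([888, 168, 2070]); }
translate([0, 5352, 0]) cube([5430, 168, 2560]);
translate([0, 168, 0]) cube([168, 5184, 2560]);
translate([5262, 168, 0]) cube([168, 5184, 2560]);


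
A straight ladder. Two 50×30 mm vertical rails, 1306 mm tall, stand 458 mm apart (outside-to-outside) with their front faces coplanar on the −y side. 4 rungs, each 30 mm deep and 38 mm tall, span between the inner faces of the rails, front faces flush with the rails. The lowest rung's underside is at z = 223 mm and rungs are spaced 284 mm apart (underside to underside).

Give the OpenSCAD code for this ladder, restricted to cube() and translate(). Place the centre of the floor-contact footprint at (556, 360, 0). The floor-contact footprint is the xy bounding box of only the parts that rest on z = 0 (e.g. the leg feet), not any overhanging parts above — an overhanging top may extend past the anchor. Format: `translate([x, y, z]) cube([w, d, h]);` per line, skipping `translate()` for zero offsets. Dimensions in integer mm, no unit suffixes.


translate([327, 345, 0]) cube([50, 30, 1306]);
translate([735, 345, 0]) cube([50, 30, 1306]);
translate([377, 345, 223]) cube([358, 30, 38]);
translate([377, 345, 507]) cube([358, 30, 38]);
translate([377, 345, 791]) cube([358, 30, 38]);
translate([377, 345, 1075]) cube([358, 30, 38]);


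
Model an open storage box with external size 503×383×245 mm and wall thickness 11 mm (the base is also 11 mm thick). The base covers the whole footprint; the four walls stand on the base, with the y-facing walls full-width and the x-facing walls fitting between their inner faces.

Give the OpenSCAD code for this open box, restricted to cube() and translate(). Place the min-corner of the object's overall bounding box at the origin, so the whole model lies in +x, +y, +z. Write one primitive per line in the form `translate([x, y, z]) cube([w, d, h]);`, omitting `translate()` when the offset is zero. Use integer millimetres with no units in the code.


cube([503, 383, 11]);
translate([0, 0, 11]) cube([503, 11, 234]);
translate([0, 372, 11]) cube([503, 11, 234]);
translate([0, 11, 11]) cube([11, 361, 234]);
translate([492, 11, 11]) cube([11, 361, 234]);


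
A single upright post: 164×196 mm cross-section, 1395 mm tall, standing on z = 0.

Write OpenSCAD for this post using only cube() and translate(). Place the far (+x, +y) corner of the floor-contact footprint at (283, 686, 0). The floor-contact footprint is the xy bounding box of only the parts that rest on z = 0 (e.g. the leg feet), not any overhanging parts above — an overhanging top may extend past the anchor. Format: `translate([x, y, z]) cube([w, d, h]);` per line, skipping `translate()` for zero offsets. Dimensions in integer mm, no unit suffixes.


translate([119, 490, 0]) cube([164, 196, 1395]);


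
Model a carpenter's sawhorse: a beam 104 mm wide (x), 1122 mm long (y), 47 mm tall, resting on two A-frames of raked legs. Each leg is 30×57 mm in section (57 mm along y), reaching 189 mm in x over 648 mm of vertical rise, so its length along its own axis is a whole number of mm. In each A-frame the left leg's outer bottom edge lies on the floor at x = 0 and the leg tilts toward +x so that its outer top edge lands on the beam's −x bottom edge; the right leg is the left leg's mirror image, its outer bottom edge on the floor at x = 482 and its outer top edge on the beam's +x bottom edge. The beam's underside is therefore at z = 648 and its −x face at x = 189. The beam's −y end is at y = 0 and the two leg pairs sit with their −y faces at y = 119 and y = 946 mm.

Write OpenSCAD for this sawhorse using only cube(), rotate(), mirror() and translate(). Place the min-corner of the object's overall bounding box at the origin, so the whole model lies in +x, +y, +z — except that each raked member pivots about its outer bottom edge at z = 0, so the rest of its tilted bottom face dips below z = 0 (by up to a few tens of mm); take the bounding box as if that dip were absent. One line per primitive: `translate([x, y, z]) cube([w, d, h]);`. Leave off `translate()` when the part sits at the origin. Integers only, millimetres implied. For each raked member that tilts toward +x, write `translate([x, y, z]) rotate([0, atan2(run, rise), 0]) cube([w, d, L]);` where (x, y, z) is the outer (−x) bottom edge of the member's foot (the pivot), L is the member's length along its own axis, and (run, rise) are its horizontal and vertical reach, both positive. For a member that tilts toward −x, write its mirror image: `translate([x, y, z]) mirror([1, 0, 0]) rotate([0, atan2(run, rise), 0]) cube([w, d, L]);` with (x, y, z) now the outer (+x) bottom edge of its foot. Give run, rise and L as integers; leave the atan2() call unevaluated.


// leg length = √(189² + 648²) = 675
// right-leg outer foot x = 2·189 + 104 = 482
// beam min-corner = (189, 0, 648)
translate([189, 0, 648]) cube([104, 1122, 47]);
translate([0, 119, 0]) rotate([0, atan2(189, 648), 0]) cube([30, 57, 675]);
translate([482, 119, 0]) mirror([1, 0, 0]) rotate([0, atan2(189, 648), 0]) cube([30, 57, 675]);
translate([0, 946, 0]) rotate([0, atan2(189, 648), 0]) cube([30, 57, 675]);
translate([482, 946, 0]) mirror([1, 0, 0]) rotate([0, atan2(189, 648), 0]) cube([30, 57, 675]);


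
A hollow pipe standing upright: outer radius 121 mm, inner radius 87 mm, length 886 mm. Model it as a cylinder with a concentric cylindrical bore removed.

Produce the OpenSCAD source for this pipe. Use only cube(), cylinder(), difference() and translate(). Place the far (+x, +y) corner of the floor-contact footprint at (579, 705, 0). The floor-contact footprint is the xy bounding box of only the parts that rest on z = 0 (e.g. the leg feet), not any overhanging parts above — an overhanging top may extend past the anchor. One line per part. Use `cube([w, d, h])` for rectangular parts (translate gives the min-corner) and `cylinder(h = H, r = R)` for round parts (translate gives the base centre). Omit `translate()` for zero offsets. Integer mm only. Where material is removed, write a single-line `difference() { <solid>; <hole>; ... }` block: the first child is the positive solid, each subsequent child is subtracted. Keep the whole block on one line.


difference() { translate([458, 584, 0]) cylinder(h = 886, r = 121); translate([458, 584, 0]) cylinder(h = 886, r = 87); }


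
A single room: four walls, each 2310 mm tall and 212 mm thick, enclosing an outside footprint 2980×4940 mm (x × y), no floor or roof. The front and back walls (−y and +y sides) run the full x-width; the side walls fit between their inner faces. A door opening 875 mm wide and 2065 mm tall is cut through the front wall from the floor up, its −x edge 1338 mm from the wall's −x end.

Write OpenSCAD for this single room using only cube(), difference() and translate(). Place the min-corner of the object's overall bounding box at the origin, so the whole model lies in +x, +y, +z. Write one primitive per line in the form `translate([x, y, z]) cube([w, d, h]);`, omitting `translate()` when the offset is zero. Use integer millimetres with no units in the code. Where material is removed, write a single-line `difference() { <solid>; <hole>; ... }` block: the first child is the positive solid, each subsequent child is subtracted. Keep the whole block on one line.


difference() { cube([2980, 212, 2310]); translate([1338, 0, 0]) cube([875, 212, 2065]); }
translate([0, 4728, 0]) cube([2980, 212, 2310]);
translate([0, 212, 0]) cube([212, 4516, 2310]);
translate([2768, 212, 0]) cube([212, 4516, 2310]);


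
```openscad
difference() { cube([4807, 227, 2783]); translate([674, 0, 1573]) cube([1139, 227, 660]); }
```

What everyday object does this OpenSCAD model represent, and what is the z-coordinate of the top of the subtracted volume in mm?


A wall with a window opening. The window head height is 2233 mm.

A wall with a rectangular opening subtracted — a window. Sill at z = 1573, opening 660 mm tall, so the head is at 1573 + 660 = 2233 mm.


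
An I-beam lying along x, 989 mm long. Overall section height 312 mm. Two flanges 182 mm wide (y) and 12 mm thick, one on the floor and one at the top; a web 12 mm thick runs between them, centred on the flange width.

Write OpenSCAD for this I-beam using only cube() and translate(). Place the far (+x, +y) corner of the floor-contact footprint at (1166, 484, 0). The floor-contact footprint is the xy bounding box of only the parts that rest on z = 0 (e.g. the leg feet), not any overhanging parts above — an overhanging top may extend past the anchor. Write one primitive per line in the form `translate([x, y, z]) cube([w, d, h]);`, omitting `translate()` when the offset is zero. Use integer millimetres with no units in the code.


translate([177, 302, 0]) cube([989, 182, 12]);
translate([177, 387, 12]) cube([989, 12, 288]);
translate([177, 302, 300]) cube([989, 182, 12]);


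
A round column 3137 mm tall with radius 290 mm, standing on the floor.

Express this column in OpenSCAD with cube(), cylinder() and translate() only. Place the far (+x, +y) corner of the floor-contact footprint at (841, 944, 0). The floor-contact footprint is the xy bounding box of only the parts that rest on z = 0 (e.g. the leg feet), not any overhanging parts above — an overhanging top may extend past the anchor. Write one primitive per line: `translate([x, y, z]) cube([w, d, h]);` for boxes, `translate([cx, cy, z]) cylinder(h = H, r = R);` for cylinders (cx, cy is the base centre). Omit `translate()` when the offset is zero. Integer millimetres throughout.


translate([551, 654, 0]) cylinder(h = 3137, r = 290);


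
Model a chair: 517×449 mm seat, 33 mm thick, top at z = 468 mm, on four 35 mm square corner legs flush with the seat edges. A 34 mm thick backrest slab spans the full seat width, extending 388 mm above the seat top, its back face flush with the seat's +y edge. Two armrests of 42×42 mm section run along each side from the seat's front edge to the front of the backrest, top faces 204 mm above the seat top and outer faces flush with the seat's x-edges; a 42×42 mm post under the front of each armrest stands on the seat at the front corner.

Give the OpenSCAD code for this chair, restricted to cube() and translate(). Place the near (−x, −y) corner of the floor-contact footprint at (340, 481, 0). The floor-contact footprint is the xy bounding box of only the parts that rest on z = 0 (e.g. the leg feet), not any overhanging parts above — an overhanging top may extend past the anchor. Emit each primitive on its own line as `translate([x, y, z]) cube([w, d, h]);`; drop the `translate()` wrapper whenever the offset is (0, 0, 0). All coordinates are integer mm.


translate([340, 481, 435]) cube([517, 449, 33]);
translate([340, 481, 0]) cube([35, 35, 435]);
translate([822, 481, 0]) cube([35, 35, 435]);
translate([340, 895, 0]) cube([35, 35, 435]);
translate([822, 895, 0]) cube([35, 35, 435]);
translate([340, 896, 468]) cube([517, 34, 388]);
translate([340, 481, 630]) cube([42, 415, 42]);
translate([815, 481, 630]) cube([42, 415, 42]);
translate([340, 481, 468]) cube([42, 42, 162]);
translate([815, 481, 468]) cube([42, 42, 162]);


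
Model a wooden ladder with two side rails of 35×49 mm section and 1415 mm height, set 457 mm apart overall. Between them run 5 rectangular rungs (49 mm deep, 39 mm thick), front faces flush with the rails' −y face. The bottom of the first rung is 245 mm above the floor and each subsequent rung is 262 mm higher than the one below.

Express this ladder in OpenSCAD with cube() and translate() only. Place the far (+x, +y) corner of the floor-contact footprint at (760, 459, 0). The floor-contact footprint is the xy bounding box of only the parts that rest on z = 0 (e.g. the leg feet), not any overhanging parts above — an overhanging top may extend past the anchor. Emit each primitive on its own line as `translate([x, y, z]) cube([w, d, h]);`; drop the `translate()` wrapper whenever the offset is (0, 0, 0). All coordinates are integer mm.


translate([303, 410, 0]) cube([35, 49, 1415]);
translate([725, 410, 0]) cube([35, 49, 1415]);
translate([338, 410, 245]) cube([387, 49, 39]);
translate([338, 410, 507]) cube([387, 49, 39]);
translate([338, 410, 769]) cube([387, 49, 39]);
translate([338, 410, 1031]) cube([387, 49, 39]);
translate([338, 410, 1293]) cube([387, 49, 39]);


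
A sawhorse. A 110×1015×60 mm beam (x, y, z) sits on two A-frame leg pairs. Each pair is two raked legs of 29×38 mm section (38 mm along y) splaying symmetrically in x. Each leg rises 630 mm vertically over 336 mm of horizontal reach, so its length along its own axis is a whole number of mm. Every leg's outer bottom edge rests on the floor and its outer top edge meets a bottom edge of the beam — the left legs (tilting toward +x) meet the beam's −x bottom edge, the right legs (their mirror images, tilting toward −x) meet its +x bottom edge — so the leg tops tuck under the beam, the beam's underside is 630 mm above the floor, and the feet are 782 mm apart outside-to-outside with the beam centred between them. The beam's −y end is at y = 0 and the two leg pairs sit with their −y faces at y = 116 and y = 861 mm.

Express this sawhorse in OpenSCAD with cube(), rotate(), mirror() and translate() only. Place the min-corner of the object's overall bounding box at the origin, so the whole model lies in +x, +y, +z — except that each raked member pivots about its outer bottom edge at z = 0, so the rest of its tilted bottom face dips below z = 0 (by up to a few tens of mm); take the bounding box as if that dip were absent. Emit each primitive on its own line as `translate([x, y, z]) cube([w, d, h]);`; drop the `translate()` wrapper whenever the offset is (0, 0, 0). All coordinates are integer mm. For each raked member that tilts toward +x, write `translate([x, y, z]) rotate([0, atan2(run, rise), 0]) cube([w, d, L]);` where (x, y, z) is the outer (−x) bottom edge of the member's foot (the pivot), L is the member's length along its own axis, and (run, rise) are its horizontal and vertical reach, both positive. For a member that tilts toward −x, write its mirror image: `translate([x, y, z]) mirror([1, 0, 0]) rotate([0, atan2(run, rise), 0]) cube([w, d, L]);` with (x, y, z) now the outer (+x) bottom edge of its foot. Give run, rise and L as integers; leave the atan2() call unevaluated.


translate([336, 0, 630]) cube([110, 1015, 60]);
translate([0, 116, 0]) rotate([0, atan2(336, 630), 0]) cube([29, 38, 714]);
translate([782, 116, 0]) mirror([1, 0, 0]) rotate([0, atan2(336, 630), 0]) cube([29, 38, 714]);
translate([0, 861, 0]) rotate([0, atan2(336, 630), 0]) cube([29, 38, 714]);
translate([782, 861, 0]) mirror([1, 0, 0]) rotate([0, atan2(336, 630), 0]) cube([29, 38, 714]);


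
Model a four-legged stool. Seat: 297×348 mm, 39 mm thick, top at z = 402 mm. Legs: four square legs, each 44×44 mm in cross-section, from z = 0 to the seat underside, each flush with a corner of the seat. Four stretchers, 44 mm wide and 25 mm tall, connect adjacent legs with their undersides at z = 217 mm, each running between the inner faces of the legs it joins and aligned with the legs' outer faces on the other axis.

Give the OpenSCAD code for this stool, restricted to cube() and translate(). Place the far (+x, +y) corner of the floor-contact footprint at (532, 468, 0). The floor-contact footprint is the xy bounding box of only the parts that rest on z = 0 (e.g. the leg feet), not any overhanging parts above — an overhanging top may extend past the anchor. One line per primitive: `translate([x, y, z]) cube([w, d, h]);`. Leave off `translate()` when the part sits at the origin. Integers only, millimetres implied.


translate([235, 120, 363]) cube([297, 348, 39]);
translate([235, 120, 0]) cube([44, 44, 363]);
translate([488, 120, 0]) cube([44, 44, 363]);
translate([235, 424, 0]) cube([44, 44, 363]);
translate([488, 424, 0]) cube([44, 44, 363]);
translate([279, 120, 217]) cube([209, 44, 25]);
translate([279, 424, 217]) cube([209, 44, 25]);
translate([235, 164, 217]) cube([44, 260, 25]);
translate([488, 164, 217]) cube([44, 260, 25]);


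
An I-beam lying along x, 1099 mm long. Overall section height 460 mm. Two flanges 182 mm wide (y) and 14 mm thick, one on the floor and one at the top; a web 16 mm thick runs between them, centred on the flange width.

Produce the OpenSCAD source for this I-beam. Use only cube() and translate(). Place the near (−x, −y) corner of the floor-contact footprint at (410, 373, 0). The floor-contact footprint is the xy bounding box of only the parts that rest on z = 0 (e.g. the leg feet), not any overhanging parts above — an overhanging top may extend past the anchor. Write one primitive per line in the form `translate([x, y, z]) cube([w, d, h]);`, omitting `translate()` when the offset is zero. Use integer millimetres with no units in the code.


translate([410, 373, 0]) cube([1099, 182, 14]);
translate([410, 456, 14]) cube([1099, 16, 432]);
translate([410, 373, 446]) cube([1099, 182, 14]);
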